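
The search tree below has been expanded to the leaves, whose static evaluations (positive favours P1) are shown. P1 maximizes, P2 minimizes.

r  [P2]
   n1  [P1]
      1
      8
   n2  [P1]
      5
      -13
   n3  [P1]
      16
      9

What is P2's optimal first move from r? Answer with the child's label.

n1 (P1): max(1, 8) = 8
n2 (P1): max(5, -13) = 5
n3 (P1): max(16, 9) = 16
r (P2): min(8, 5, 16) = 5
P2 at r wants the lowest of {n1=8, n2=5, n3=16}, so chooses n2.

n2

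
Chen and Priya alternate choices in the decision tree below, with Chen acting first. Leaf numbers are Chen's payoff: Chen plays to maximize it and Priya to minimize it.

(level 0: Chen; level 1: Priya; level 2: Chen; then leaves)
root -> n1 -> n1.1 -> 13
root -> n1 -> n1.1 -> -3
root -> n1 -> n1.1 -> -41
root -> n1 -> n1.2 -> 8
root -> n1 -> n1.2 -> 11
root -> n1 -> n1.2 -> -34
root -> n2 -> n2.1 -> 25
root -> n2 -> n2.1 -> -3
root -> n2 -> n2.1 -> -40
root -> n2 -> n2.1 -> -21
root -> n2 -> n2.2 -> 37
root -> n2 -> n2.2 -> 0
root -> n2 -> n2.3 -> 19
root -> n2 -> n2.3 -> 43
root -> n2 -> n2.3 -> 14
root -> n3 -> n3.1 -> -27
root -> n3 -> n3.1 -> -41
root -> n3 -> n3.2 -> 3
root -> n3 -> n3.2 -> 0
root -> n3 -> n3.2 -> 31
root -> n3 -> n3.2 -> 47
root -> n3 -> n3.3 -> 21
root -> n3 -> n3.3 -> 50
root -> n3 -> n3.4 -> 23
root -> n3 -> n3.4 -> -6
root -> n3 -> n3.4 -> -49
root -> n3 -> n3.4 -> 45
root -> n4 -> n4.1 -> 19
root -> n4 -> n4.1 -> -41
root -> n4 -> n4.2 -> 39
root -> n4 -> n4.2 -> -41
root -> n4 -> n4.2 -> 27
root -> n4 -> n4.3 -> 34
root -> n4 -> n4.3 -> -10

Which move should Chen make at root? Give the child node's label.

n2

n1.1 (Chen): max(13, -3, -41) = 13
n1.2 (Chen): max(8, 11, -34) = 11
n1 (Priya): min(13, 11) = 11
n2.1 (Chen): max(25, -3, -40, -21) = 25
n2.2 (Chen): max(37, 0) = 37
n2.3 (Chen): max(19, 43, 14) = 43
n2 (Priya): min(25, 37, 43) = 25
n3.1 (Chen): max(-27, -41) = -27
n3.2 (Chen): max(3, 0, 31, 47) = 47
n3.3 (Chen): max(21, 50) = 50
n3.4 (Chen): max(23, -6, -49, 45) = 45
n3 (Priya): min(-27, 47, 50, 45) = -27
n4.1 (Chen): max(19, -41) = 19
n4.2 (Chen): max(39, -41, 27) = 39
n4.3 (Chen): max(34, -10) = 34
n4 (Priya): min(19, 39, 34) = 19
root (Chen): max(11, 25, -27, 19) = 25
Chen at root wants the highest of {n1=11, n2=25, n3=-27, n4=19}, so chooses n2.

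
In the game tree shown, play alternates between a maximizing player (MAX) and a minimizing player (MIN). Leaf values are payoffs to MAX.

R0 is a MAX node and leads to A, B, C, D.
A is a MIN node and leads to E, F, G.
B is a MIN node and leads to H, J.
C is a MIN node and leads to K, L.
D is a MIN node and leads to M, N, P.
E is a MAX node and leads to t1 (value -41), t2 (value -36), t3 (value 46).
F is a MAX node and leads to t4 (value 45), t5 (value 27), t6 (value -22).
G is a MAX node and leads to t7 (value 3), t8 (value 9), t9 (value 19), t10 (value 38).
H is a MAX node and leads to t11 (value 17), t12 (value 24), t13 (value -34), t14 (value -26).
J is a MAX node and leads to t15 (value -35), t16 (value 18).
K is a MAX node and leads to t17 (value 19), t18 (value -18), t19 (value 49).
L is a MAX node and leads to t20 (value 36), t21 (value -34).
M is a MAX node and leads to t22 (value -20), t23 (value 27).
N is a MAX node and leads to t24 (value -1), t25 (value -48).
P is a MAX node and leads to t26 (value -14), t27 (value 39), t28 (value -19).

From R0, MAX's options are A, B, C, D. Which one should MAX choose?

E (MAX): max(-41, -36, 46) = 46
F (MAX): max(45, 27, -22) = 45
G (MAX): max(3, 9, 19, 38) = 38
A (MIN): min(46, 45, 38) = 38
H (MAX): max(17, 24, -34, -26) = 24
J (MAX): max(-35, 18) = 18
B (MIN): min(24, 18) = 18
K (MAX): max(19, -18, 49) = 49
L (MAX): max(36, -34) = 36
C (MIN): min(49, 36) = 36
M (MAX): max(-20, 27) = 27
N (MAX): max(-1, -48) = -1
P (MAX): max(-14, 39, -19) = 39
D (MIN): min(27, -1, 39) = -1
R0 (MAX): max(38, 18, 36, -1) = 38
MAX at R0 wants the highest of {A=38, B=18, C=36, D=-1}, so chooses A.

A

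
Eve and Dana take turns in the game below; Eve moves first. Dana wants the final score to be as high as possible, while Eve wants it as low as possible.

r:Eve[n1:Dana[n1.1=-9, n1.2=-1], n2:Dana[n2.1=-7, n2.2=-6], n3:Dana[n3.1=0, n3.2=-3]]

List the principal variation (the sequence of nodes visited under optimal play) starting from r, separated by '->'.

r -> n2 -> n2.2

n1 (Dana): max(-9, -1) = -1
n2 (Dana): max(-7, -6) = -6
n3 (Dana): max(0, -3) = 0
r (Eve): min(-1, -6, 0) = -6
At r, Eve picks n2 (lowest: -6).
At n2, Dana picks n2.2 (highest: -6).
Terminal value -6.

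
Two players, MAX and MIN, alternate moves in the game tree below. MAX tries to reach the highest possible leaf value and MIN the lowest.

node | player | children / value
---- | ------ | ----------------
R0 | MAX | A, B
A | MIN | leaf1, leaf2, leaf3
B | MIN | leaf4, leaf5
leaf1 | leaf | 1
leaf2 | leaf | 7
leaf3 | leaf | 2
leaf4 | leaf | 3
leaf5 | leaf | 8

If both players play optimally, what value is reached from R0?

A (MIN): min(1, 7, 2) = 1
B (MIN): min(3, 8) = 3
R0 (MAX): max(1, 3) = 3

3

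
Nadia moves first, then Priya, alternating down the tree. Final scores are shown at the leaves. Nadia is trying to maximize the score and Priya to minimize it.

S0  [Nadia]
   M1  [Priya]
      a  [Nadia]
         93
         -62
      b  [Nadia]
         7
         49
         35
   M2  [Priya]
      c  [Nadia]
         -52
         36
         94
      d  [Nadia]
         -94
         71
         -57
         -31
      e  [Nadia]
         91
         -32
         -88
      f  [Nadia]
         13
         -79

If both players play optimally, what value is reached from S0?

a (Nadia): max(93, -62) = 93
b (Nadia): max(7, 49, 35) = 49
M1 (Priya): min(93, 49) = 49
c (Nadia): max(-52, 36, 94) = 94
d (Nadia): max(-94, 71, -57, -31) = 71
e (Nadia): max(91, -32, -88) = 91
f (Nadia): max(13, -79) = 13
M2 (Priya): min(94, 71, 91, 13) = 13
S0 (Nadia): max(49, 13) = 49

49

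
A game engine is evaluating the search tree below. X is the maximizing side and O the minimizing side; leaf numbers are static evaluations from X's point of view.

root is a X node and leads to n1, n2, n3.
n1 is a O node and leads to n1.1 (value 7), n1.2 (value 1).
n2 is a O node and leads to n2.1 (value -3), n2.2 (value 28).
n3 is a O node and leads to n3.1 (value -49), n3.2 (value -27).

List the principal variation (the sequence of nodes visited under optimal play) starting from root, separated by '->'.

root -> n1 -> n1.2

n1 (O): min(7, 1) = 1
n2 (O): min(-3, 28) = -3
n3 (O): min(-49, -27) = -49
root (X): max(1, -3, -49) = 1
At root, X picks n1 (highest: 1).
At n1, O picks n1.2 (lowest: 1).
Terminal value 1.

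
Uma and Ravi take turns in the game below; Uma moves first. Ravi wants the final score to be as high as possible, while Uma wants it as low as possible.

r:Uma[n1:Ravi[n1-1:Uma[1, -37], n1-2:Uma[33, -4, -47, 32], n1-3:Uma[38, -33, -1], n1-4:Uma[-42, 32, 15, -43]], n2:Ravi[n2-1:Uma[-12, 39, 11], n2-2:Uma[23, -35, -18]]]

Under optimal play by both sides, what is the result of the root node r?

-33

n1-1 (Uma): min(1, -37) = -37
n1-2 (Uma): min(33, -4, -47, 32) = -47
n1-3 (Uma): min(38, -33, -1) = -33
n1-4 (Uma): min(-42, 32, 15, -43) = -43
n1 (Ravi): max(-37, -47, -33, -43) = -33
n2-1 (Uma): min(-12, 39, 11) = -12
n2-2 (Uma): min(23, -35, -18) = -35
n2 (Ravi): max(-12, -35) = -12
r (Uma): min(-33, -12) = -33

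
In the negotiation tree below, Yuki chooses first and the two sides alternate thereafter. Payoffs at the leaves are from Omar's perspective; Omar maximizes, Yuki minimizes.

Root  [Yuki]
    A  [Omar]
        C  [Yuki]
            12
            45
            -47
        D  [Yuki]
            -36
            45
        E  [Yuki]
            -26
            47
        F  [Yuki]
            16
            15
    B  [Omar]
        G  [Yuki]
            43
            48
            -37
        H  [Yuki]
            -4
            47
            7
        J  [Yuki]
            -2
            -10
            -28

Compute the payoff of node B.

G (Yuki): min(43, 48, -37) = -37
H (Yuki): min(-4, 47, 7) = -4
J (Yuki): min(-2, -10, -28) = -28
B (Omar): max(-37, -4, -28) = -4

-4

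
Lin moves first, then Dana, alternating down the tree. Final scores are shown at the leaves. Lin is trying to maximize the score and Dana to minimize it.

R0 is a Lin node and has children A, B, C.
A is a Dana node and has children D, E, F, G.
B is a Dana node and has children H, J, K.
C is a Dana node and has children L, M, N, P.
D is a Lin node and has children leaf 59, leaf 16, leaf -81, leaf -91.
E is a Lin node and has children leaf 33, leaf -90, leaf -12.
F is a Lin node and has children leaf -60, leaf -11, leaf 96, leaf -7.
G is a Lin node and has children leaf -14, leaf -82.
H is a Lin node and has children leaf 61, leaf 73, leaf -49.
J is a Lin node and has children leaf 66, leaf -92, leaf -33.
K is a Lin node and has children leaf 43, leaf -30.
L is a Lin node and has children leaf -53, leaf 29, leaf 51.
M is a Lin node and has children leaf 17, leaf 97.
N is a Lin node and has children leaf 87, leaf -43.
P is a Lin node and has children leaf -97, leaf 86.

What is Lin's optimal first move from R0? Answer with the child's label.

D (Lin): max(59, 16, -81, -91) = 59
E (Lin): max(33, -90, -12) = 33
F (Lin): max(-60, -11, 96, -7) = 96
G (Lin): max(-14, -82) = -14
A (Dana): min(59, 33, 96, -14) = -14
H (Lin): max(61, 73, -49) = 73
J (Lin): max(66, -92, -33) = 66
K (Lin): max(43, -30) = 43
B (Dana): min(73, 66, 43) = 43
L (Lin): max(-53, 29, 51) = 51
M (Lin): max(17, 97) = 97
N (Lin): max(87, -43) = 87
P (Lin): max(-97, 86) = 86
C (Dana): min(51, 97, 87, 86) = 51
R0 (Lin): max(-14, 43, 51) = 51
Lin at R0 wants the highest of {A=-14, B=43, C=51}, so chooses C.

C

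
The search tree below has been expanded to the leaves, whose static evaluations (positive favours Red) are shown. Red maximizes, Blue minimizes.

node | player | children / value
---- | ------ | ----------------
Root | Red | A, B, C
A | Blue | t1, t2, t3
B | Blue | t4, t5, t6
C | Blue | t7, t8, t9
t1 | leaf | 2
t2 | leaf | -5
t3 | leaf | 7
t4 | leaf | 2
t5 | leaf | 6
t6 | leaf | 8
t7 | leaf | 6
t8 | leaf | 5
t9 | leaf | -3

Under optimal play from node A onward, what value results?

-5

A (Blue): min(2, -5, 7) = -5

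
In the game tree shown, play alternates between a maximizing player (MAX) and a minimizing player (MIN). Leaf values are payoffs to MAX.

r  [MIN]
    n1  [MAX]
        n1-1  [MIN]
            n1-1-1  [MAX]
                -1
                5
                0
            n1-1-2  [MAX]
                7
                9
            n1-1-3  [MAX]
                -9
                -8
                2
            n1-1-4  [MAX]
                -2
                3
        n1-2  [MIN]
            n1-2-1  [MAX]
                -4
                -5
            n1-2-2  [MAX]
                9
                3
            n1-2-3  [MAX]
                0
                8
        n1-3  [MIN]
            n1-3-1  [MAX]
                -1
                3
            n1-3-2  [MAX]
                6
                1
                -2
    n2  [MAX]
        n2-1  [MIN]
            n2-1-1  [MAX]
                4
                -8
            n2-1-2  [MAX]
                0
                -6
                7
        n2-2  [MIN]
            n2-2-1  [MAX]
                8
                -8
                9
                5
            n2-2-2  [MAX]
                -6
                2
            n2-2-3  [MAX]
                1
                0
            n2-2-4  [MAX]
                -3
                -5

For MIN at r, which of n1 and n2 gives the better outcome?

n1-1-1 (MAX): max(-1, 5, 0) = 5
n1-1-2 (MAX): max(7, 9) = 9
n1-1-3 (MAX): max(-9, -8, 2) = 2
n1-1-4 (MAX): max(-2, 3) = 3
n1-1 (MIN): min(5, 9, 2, 3) = 2
n1-2-1 (MAX): max(-4, -5) = -4
n1-2-2 (MAX): max(9, 3) = 9
n1-2-3 (MAX): max(0, 8) = 8
n1-2 (MIN): min(-4, 9, 8) = -4
n1-3-1 (MAX): max(-1, 3) = 3
n1-3-2 (MAX): max(6, 1, -2) = 6
n1-3 (MIN): min(3, 6) = 3
n1 (MAX): max(2, -4, 3) = 3
n2-1-1 (MAX): max(4, -8) = 4
n2-1-2 (MAX): max(0, -6, 7) = 7
n2-1 (MIN): min(4, 7) = 4
n2-2-1 (MAX): max(8, -8, 9, 5) = 9
n2-2-2 (MAX): max(-6, 2) = 2
n2-2-3 (MAX): max(1, 0) = 1
n2-2-4 (MAX): max(-3, -5) = -3
n2-2 (MIN): min(9, 2, 1, -3) = -3
n2 (MAX): max(4, -3) = 4
MIN prefers the lower value; n1=3, n2=4. n1 is better since 3 < 4.

n1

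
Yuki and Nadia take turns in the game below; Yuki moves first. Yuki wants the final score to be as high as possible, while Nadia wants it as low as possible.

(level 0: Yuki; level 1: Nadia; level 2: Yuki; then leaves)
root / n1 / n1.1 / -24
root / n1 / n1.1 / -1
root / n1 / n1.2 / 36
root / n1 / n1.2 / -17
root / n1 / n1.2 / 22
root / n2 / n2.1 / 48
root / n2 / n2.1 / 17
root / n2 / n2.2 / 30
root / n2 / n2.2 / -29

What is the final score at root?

n1.1 (Yuki): max(-24, -1) = -1
n1.2 (Yuki): max(36, -17, 22) = 36
n1 (Nadia): min(-1, 36) = -1
n2.1 (Yuki): max(48, 17) = 48
n2.2 (Yuki): max(30, -29) = 30
n2 (Nadia): min(48, 30) = 30
root (Yuki): max(-1, 30) = 30

30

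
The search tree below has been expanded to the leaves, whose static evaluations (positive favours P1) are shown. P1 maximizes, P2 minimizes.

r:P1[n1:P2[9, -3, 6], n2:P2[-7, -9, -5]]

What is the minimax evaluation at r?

-3

n1 (P2): min(9, -3, 6) = -3
n2 (P2): min(-7, -9, -5) = -9
r (P1): max(-3, -9) = -3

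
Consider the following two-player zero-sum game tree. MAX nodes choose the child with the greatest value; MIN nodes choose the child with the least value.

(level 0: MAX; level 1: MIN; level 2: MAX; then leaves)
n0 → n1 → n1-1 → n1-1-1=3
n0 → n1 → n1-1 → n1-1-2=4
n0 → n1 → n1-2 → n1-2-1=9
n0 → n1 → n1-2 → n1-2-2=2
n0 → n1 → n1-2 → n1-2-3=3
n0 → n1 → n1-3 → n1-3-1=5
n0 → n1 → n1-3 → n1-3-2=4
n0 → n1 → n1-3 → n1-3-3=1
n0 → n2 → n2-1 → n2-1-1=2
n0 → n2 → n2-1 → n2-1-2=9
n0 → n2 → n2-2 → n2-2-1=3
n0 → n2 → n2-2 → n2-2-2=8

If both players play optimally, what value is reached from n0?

n1-1 (MAX): max(3, 4) = 4
n1-2 (MAX): max(9, 2, 3) = 9
n1-3 (MAX): max(5, 4, 1) = 5
n1 (MIN): min(4, 9, 5) = 4
n2-1 (MAX): max(2, 9) = 9
n2-2 (MAX): max(3, 8) = 8
n2 (MIN): min(9, 8) = 8
n0 (MAX): max(4, 8) = 8

8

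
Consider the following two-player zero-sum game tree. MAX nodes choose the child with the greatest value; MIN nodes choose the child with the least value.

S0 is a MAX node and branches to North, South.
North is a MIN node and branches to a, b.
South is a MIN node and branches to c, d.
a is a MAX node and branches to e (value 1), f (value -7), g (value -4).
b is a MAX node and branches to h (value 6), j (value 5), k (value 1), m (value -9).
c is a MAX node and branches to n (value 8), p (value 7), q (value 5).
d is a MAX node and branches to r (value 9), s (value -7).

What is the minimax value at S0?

8

a (MAX): max(1, -7, -4) = 1
b (MAX): max(6, 5, 1, -9) = 6
North (MIN): min(1, 6) = 1
c (MAX): max(8, 7, 5) = 8
d (MAX): max(9, -7) = 9
South (MIN): min(8, 9) = 8
S0 (MAX): max(1, 8) = 8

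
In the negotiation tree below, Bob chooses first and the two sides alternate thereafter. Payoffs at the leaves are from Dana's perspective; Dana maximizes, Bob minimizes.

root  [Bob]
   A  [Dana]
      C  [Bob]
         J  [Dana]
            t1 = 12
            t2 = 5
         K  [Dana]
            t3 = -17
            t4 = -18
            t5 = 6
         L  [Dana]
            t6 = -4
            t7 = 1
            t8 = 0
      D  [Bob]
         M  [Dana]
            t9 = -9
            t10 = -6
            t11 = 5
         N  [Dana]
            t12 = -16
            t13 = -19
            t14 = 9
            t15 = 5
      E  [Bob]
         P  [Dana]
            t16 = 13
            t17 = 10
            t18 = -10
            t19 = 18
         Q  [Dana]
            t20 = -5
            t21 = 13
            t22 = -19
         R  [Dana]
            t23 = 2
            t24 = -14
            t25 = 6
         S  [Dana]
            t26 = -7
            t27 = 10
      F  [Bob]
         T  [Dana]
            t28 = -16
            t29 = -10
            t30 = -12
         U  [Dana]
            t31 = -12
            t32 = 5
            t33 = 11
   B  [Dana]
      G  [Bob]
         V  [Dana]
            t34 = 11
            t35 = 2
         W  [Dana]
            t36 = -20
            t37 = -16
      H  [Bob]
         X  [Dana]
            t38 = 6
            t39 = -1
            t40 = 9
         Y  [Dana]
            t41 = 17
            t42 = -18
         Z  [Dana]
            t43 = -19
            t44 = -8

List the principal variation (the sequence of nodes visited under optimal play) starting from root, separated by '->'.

J (Dana): max(12, 5) = 12
K (Dana): max(-17, -18, 6) = 6
L (Dana): max(-4, 1, 0) = 1
C (Bob): min(12, 6, 1) = 1
M (Dana): max(-9, -6, 5) = 5
N (Dana): max(-16, -19, 9, 5) = 9
D (Bob): min(5, 9) = 5
P (Dana): max(13, 10, -10, 18) = 18
Q (Dana): max(-5, 13, -19) = 13
R (Dana): max(2, -14, 6) = 6
S (Dana): max(-7, 10) = 10
E (Bob): min(18, 13, 6, 10) = 6
T (Dana): max(-16, -10, -12) = -10
U (Dana): max(-12, 5, 11) = 11
F (Bob): min(-10, 11) = -10
A (Dana): max(1, 5, 6, -10) = 6
V (Dana): max(11, 2) = 11
W (Dana): max(-20, -16) = -16
G (Bob): min(11, -16) = -16
X (Dana): max(6, -1, 9) = 9
Y (Dana): max(17, -18) = 17
Z (Dana): max(-19, -8) = -8
H (Bob): min(9, 17, -8) = -8
B (Dana): max(-16, -8) = -8
root (Bob): min(6, -8) = -8
At root, Bob picks B (lowest: -8).
At B, Dana picks H (highest: -8).
At H, Bob picks Z (lowest: -8).
At Z, Dana picks t44 (highest: -8).
Terminal value -8.

root -> B -> H -> Z -> t44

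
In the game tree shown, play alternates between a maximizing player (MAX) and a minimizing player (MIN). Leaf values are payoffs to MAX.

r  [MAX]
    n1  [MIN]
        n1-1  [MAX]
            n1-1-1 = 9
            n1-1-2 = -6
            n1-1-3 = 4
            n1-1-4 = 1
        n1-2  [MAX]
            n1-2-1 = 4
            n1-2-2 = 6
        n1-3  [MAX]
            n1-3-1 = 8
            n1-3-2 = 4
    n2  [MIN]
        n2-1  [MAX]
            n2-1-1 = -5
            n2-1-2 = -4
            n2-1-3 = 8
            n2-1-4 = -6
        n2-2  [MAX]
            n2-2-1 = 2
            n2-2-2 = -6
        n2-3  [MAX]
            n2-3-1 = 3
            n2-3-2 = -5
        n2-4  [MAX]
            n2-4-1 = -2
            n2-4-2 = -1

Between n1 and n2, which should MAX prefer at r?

n1-1 (MAX): max(9, -6, 4, 1) = 9
n1-2 (MAX): max(4, 6) = 6
n1-3 (MAX): max(8, 4) = 8
n1 (MIN): min(9, 6, 8) = 6
n2-1 (MAX): max(-5, -4, 8, -6) = 8
n2-2 (MAX): max(2, -6) = 2
n2-3 (MAX): max(3, -5) = 3
n2-4 (MAX): max(-2, -1) = -1
n2 (MIN): min(8, 2, 3, -1) = -1
MAX prefers the higher value; n1=6, n2=-1. n1 is better since 6 > -1.

n1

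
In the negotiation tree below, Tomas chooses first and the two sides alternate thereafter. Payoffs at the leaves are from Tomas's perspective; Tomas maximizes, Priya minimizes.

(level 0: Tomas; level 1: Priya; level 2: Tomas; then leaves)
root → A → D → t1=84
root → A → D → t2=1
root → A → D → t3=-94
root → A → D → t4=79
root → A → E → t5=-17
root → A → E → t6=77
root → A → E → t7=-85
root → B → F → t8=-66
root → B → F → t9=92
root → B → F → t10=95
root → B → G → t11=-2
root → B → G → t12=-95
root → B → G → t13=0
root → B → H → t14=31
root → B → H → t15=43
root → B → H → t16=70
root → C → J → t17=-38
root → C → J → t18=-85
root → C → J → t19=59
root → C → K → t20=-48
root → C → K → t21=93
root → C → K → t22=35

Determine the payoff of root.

D (Tomas): max(84, 1, -94, 79) = 84
E (Tomas): max(-17, 77, -85) = 77
A (Priya): min(84, 77) = 77
F (Tomas): max(-66, 92, 95) = 95
G (Tomas): max(-2, -95, 0) = 0
H (Tomas): max(31, 43, 70) = 70
B (Priya): min(95, 0, 70) = 0
J (Tomas): max(-38, -85, 59) = 59
K (Tomas): max(-48, 93, 35) = 93
C (Priya): min(59, 93) = 59
root (Tomas): max(77, 0, 59) = 77

77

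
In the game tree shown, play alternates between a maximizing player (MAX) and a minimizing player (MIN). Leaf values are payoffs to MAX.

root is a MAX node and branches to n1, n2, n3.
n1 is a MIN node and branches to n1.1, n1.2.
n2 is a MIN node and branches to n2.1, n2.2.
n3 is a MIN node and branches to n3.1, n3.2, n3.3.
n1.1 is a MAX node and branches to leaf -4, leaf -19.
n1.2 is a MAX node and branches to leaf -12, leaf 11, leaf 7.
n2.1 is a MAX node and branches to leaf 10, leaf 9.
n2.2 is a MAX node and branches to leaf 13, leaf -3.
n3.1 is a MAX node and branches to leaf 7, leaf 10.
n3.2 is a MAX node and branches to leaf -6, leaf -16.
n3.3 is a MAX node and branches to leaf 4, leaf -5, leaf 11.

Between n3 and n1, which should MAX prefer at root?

n3.1 (MAX): max(7, 10) = 10
n3.2 (MAX): max(-6, -16) = -6
n3.3 (MAX): max(4, -5, 11) = 11
n3 (MIN): min(10, -6, 11) = -6
n1.1 (MAX): max(-4, -19) = -4
n1.2 (MAX): max(-12, 11, 7) = 11
n1 (MIN): min(-4, 11) = -4
MAX prefers the higher value; n3=-6, n1=-4. n1 is better since -4 > -6.

n1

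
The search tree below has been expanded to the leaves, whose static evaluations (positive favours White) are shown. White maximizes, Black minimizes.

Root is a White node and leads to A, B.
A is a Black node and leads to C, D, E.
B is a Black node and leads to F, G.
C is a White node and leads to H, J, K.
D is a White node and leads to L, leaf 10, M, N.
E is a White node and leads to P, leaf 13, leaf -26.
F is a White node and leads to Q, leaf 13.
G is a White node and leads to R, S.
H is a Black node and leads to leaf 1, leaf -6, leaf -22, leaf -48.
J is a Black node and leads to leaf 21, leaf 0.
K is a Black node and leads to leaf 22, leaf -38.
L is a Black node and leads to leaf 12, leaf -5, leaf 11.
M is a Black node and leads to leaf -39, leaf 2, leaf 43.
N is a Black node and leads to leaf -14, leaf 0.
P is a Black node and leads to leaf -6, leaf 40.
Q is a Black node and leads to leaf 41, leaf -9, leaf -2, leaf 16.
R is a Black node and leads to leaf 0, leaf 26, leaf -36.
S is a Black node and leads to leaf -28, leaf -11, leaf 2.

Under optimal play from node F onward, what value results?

Q (Black): min(41, -9, -2, 16) = -9
F (White): max(-9, 13) = 13

13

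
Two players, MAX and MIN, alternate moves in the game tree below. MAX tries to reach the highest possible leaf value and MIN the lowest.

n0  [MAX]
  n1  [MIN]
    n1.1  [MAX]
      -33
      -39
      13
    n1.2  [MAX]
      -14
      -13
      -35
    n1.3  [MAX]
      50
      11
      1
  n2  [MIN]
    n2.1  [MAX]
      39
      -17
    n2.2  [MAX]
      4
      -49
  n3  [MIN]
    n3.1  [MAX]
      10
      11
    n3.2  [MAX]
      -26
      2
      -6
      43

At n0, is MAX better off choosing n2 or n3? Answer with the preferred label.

n2.1 (MAX): max(39, -17) = 39
n2.2 (MAX): max(4, -49) = 4
n2 (MIN): min(39, 4) = 4
n3.1 (MAX): max(10, 11) = 11
n3.2 (MAX): max(-26, 2, -6, 43) = 43
n3 (MIN): min(11, 43) = 11
MAX prefers the higher value; n2=4, n3=11. n3 is better since 11 > 4.

n3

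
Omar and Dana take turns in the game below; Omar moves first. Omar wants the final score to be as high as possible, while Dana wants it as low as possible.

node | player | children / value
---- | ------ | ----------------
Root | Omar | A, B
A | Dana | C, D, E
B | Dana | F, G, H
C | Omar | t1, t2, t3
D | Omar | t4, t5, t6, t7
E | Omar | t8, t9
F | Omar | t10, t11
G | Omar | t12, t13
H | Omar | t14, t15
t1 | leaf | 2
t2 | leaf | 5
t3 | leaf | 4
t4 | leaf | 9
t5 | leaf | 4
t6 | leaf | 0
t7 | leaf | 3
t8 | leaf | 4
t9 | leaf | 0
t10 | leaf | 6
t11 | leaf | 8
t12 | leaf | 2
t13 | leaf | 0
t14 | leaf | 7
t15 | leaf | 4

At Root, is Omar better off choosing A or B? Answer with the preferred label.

A

C (Omar): max(2, 5, 4) = 5
D (Omar): max(9, 4, 0, 3) = 9
E (Omar): max(4, 0) = 4
A (Dana): min(5, 9, 4) = 4
F (Omar): max(6, 8) = 8
G (Omar): max(2, 0) = 2
H (Omar): max(7, 4) = 7
B (Dana): min(8, 2, 7) = 2
Omar prefers the higher value; A=4, B=2. A is better since 4 > 2.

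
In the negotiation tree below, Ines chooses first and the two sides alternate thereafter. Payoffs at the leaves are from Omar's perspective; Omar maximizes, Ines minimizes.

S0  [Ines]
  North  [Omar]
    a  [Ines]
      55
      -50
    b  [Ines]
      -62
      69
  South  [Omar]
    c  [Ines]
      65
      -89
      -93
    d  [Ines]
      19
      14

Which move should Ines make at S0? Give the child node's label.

a (Ines): min(55, -50) = -50
b (Ines): min(-62, 69) = -62
North (Omar): max(-50, -62) = -50
c (Ines): min(65, -89, -93) = -93
d (Ines): min(19, 14) = 14
South (Omar): max(-93, 14) = 14
S0 (Ines): min(-50, 14) = -50
Ines at S0 wants the lowest of {North=-50, South=14}, so chooses North.

North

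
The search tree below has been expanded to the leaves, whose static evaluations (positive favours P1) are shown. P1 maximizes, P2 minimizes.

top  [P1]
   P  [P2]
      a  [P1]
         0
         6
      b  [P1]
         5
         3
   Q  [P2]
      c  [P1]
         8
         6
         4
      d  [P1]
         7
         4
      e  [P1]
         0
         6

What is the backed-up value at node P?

5

a (P1): max(0, 6) = 6
b (P1): max(5, 3) = 5
P (P2): min(6, 5) = 5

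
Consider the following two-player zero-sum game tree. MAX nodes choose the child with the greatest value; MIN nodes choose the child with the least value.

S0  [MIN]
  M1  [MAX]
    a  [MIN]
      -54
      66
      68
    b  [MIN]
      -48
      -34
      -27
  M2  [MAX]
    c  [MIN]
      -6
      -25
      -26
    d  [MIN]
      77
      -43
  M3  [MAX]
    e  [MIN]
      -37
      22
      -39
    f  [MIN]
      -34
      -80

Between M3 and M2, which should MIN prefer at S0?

M3

e (MIN): min(-37, 22, -39) = -39
f (MIN): min(-34, -80) = -80
M3 (MAX): max(-39, -80) = -39
c (MIN): min(-6, -25, -26) = -26
d (MIN): min(77, -43) = -43
M2 (MAX): max(-26, -43) = -26
MIN prefers the lower value; M3=-39, M2=-26. M3 is better since -39 < -26.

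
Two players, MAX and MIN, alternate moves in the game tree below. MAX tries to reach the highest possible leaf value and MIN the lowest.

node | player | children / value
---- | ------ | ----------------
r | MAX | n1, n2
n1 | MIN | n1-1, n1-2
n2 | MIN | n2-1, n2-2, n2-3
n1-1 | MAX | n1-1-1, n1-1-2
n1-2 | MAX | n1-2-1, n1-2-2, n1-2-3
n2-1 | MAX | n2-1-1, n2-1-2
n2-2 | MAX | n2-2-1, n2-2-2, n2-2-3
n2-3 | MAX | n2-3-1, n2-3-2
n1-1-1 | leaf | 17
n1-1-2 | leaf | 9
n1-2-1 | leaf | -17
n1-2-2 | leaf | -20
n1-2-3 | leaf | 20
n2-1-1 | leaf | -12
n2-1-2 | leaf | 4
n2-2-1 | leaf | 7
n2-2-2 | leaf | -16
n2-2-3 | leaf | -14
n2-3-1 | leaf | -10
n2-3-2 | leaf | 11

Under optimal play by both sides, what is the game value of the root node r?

17

n1-1 (MAX): max(17, 9) = 17
n1-2 (MAX): max(-17, -20, 20) = 20
n1 (MIN): min(17, 20) = 17
n2-1 (MAX): max(-12, 4) = 4
n2-2 (MAX): max(7, -16, -14) = 7
n2-3 (MAX): max(-10, 11) = 11
n2 (MIN): min(4, 7, 11) = 4
r (MAX): max(17, 4) = 17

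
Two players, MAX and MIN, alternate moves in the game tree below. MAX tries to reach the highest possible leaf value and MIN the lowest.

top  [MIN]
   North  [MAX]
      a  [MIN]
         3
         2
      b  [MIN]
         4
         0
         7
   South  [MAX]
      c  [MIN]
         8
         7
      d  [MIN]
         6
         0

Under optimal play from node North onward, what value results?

a (MIN): min(3, 2) = 2
b (MIN): min(4, 0, 7) = 0
North (MAX): max(2, 0) = 2

2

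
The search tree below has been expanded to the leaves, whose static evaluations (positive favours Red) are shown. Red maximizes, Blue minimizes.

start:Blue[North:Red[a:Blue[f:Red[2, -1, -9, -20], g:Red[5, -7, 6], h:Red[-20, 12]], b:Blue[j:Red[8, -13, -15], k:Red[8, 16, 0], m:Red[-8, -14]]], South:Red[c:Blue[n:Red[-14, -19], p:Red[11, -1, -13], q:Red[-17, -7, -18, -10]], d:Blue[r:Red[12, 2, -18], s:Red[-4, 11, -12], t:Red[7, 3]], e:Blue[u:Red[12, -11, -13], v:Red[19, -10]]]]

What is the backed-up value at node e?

u (Red): max(12, -11, -13) = 12
v (Red): max(19, -10) = 19
e (Blue): min(12, 19) = 12

12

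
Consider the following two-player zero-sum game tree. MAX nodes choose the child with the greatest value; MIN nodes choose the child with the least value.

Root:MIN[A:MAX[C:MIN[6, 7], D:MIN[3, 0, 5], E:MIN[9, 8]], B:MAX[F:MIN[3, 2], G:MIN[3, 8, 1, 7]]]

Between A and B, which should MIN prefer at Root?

B

C (MIN): min(6, 7) = 6
D (MIN): min(3, 0, 5) = 0
E (MIN): min(9, 8) = 8
A (MAX): max(6, 0, 8) = 8
F (MIN): min(3, 2) = 2
G (MIN): min(3, 8, 1, 7) = 1
B (MAX): max(2, 1) = 2
MIN prefers the lower value; A=8, B=2. B is better since 2 < 8.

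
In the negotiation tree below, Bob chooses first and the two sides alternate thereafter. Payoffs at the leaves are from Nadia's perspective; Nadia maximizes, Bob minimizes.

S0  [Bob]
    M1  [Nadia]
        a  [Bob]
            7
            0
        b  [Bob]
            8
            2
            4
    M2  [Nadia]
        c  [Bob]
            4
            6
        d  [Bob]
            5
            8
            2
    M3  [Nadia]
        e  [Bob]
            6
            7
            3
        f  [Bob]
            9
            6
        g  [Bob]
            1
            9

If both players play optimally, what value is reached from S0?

2

a (Bob): min(7, 0) = 0
b (Bob): min(8, 2, 4) = 2
M1 (Nadia): max(0, 2) = 2
c (Bob): min(4, 6) = 4
d (Bob): min(5, 8, 2) = 2
M2 (Nadia): max(4, 2) = 4
e (Bob): min(6, 7, 3) = 3
f (Bob): min(9, 6) = 6
g (Bob): min(1, 9) = 1
M3 (Nadia): max(3, 6, 1) = 6
S0 (Bob): min(2, 4, 6) = 2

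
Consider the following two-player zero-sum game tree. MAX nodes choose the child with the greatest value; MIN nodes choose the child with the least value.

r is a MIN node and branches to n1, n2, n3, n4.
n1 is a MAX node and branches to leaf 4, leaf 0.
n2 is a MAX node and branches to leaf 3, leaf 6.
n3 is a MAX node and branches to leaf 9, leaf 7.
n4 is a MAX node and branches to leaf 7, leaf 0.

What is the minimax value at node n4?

7

n4 (MAX): max(7, 0) = 7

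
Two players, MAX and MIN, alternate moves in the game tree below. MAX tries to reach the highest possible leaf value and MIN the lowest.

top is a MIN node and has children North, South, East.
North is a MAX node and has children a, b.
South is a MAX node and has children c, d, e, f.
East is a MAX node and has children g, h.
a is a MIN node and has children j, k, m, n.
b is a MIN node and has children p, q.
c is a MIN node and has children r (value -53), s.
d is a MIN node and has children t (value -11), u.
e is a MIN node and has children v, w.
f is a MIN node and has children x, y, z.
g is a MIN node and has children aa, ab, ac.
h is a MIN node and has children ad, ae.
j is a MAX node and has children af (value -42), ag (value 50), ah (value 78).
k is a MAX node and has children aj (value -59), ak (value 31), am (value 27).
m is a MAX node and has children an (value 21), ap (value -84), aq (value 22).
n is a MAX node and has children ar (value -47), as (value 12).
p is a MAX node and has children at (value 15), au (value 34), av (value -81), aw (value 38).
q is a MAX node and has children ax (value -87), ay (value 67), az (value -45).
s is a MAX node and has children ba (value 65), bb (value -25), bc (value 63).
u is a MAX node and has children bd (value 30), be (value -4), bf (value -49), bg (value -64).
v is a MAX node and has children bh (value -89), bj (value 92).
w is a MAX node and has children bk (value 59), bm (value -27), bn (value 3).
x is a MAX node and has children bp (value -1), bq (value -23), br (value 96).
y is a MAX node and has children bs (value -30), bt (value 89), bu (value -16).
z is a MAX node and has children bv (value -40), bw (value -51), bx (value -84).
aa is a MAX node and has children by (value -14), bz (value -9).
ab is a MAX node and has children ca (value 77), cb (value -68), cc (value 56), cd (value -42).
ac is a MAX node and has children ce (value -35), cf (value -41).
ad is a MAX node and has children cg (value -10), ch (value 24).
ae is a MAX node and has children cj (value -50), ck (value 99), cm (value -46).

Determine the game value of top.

j (MAX): max(-42, 50, 78) = 78
k (MAX): max(-59, 31, 27) = 31
m (MAX): max(21, -84, 22) = 22
n (MAX): max(-47, 12) = 12
a (MIN): min(78, 31, 22, 12) = 12
p (MAX): max(15, 34, -81, 38) = 38
q (MAX): max(-87, 67, -45) = 67
b (MIN): min(38, 67) = 38
North (MAX): max(12, 38) = 38
s (MAX): max(65, -25, 63) = 65
c (MIN): min(-53, 65) = -53
u (MAX): max(30, -4, -49, -64) = 30
d (MIN): min(-11, 30) = -11
v (MAX): max(-89, 92) = 92
w (MAX): max(59, -27, 3) = 59
e (MIN): min(92, 59) = 59
x (MAX): max(-1, -23, 96) = 96
y (MAX): max(-30, 89, -16) = 89
z (MAX): max(-40, -51, -84) = -40
f (MIN): min(96, 89, -40) = -40
South (MAX): max(-53, -11, 59, -40) = 59
aa (MAX): max(-14, -9) = -9
ab (MAX): max(77, -68, 56, -42) = 77
ac (MAX): max(-35, -41) = -35
g (MIN): min(-9, 77, -35) = -35
ad (MAX): max(-10, 24) = 24
ae (MAX): max(-50, 99, -46) = 99
h (MIN): min(24, 99) = 24
East (MAX): max(-35, 24) = 24
top (MIN): min(38, 59, 24) = 24

24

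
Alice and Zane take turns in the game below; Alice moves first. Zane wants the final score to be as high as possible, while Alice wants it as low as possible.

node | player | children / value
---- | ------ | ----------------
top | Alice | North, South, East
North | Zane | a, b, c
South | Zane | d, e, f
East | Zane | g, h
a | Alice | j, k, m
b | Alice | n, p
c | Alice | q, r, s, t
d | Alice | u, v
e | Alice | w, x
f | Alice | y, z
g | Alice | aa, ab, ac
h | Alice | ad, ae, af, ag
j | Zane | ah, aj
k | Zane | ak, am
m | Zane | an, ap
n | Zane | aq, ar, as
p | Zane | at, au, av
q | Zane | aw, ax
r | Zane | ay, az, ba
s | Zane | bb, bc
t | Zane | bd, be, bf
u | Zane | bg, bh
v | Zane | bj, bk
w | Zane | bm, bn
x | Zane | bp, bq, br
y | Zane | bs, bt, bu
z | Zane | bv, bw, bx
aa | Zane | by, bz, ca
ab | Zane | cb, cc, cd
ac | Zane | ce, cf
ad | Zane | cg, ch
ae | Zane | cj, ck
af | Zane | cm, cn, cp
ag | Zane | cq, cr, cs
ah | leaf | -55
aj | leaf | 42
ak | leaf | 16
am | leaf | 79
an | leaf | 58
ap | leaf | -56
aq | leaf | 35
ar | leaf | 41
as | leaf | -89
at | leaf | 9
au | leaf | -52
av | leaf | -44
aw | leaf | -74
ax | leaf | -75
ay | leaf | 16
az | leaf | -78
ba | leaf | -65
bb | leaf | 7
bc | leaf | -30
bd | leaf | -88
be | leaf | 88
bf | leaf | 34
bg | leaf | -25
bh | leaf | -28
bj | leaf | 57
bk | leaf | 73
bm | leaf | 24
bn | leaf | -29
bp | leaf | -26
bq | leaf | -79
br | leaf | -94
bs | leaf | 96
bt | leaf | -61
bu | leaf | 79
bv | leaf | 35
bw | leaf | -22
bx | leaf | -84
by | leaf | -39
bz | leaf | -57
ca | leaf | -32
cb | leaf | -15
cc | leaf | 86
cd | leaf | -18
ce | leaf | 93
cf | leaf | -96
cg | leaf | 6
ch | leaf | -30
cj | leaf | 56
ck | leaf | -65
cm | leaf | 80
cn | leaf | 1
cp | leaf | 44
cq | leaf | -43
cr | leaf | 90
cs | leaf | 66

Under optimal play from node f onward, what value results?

35

y (Zane): max(96, -61, 79) = 96
z (Zane): max(35, -22, -84) = 35
f (Alice): min(96, 35) = 35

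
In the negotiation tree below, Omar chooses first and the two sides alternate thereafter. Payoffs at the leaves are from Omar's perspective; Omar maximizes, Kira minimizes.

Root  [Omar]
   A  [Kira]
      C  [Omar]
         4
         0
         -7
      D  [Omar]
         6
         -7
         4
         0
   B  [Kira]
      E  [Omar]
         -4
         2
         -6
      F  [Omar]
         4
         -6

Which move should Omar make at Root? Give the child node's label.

C (Omar): max(4, 0, -7) = 4
D (Omar): max(6, -7, 4, 0) = 6
A (Kira): min(4, 6) = 4
E (Omar): max(-4, 2, -6) = 2
F (Omar): max(4, -6) = 4
B (Kira): min(2, 4) = 2
Root (Omar): max(4, 2) = 4
Omar at Root wants the highest of {A=4, B=2}, so chooses A.

A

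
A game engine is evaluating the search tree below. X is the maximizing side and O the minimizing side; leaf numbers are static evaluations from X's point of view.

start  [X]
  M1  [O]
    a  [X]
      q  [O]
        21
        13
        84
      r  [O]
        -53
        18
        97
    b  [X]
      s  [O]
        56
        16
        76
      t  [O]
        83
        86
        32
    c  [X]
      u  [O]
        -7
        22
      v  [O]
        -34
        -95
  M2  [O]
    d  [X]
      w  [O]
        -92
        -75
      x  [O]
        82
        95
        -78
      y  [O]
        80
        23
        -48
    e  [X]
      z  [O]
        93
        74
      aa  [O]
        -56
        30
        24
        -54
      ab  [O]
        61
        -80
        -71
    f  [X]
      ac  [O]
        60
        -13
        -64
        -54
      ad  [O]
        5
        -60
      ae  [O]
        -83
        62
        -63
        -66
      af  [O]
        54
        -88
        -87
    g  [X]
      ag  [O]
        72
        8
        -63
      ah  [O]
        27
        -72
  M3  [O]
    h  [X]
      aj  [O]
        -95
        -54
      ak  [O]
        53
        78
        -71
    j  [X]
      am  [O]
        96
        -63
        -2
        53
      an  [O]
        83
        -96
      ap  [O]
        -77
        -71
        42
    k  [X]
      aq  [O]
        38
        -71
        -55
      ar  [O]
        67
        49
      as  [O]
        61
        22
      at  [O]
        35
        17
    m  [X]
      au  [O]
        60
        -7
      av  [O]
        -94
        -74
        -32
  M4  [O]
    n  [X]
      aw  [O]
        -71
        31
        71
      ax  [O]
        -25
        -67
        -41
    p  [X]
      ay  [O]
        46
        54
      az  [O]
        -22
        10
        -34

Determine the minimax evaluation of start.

-7

q (O): min(21, 13, 84) = 13
r (O): min(-53, 18, 97) = -53
a (X): max(13, -53) = 13
s (O): min(56, 16, 76) = 16
t (O): min(83, 86, 32) = 32
b (X): max(16, 32) = 32
u (O): min(-7, 22) = -7
v (O): min(-34, -95) = -95
c (X): max(-7, -95) = -7
M1 (O): min(13, 32, -7) = -7
w (O): min(-92, -75) = -92
x (O): min(82, 95, -78) = -78
y (O): min(80, 23, -48) = -48
d (X): max(-92, -78, -48) = -48
z (O): min(93, 74) = 74
aa (O): min(-56, 30, 24, -54) = -56
ab (O): min(61, -80, -71) = -80
e (X): max(74, -56, -80) = 74
ac (O): min(60, -13, -64, -54) = -64
ad (O): min(5, -60) = -60
ae (O): min(-83, 62, -63, -66) = -83
af (O): min(54, -88, -87) = -88
f (X): max(-64, -60, -83, -88) = -60
ag (O): min(72, 8, -63) = -63
ah (O): min(27, -72) = -72
g (X): max(-63, -72) = -63
M2 (O): min(-48, 74, -60, -63) = -63
aj (O): min(-95, -54) = -95
ak (O): min(53, 78, -71) = -71
h (X): max(-95, -71) = -71
am (O): min(96, -63, -2, 53) = -63
an (O): min(83, -96) = -96
ap (O): min(-77, -71, 42) = -77
j (X): max(-63, -96, -77) = -63
aq (O): min(38, -71, -55) = -71
ar (O): min(67, 49) = 49
as (O): min(61, 22) = 22
at (O): min(35, 17) = 17
k (X): max(-71, 49, 22, 17) = 49
au (O): min(60, -7) = -7
av (O): min(-94, -74, -32) = -94
m (X): max(-7, -94) = -7
M3 (O): min(-71, -63, 49, -7) = -71
aw (O): min(-71, 31, 71) = -71
ax (O): min(-25, -67, -41) = -67
n (X): max(-71, -67) = -67
ay (O): min(46, 54) = 46
az (O): min(-22, 10, -34) = -34
p (X): max(46, -34) = 46
M4 (O): min(-67, 46) = -67
start (X): max(-7, -63, -71, -67) = -7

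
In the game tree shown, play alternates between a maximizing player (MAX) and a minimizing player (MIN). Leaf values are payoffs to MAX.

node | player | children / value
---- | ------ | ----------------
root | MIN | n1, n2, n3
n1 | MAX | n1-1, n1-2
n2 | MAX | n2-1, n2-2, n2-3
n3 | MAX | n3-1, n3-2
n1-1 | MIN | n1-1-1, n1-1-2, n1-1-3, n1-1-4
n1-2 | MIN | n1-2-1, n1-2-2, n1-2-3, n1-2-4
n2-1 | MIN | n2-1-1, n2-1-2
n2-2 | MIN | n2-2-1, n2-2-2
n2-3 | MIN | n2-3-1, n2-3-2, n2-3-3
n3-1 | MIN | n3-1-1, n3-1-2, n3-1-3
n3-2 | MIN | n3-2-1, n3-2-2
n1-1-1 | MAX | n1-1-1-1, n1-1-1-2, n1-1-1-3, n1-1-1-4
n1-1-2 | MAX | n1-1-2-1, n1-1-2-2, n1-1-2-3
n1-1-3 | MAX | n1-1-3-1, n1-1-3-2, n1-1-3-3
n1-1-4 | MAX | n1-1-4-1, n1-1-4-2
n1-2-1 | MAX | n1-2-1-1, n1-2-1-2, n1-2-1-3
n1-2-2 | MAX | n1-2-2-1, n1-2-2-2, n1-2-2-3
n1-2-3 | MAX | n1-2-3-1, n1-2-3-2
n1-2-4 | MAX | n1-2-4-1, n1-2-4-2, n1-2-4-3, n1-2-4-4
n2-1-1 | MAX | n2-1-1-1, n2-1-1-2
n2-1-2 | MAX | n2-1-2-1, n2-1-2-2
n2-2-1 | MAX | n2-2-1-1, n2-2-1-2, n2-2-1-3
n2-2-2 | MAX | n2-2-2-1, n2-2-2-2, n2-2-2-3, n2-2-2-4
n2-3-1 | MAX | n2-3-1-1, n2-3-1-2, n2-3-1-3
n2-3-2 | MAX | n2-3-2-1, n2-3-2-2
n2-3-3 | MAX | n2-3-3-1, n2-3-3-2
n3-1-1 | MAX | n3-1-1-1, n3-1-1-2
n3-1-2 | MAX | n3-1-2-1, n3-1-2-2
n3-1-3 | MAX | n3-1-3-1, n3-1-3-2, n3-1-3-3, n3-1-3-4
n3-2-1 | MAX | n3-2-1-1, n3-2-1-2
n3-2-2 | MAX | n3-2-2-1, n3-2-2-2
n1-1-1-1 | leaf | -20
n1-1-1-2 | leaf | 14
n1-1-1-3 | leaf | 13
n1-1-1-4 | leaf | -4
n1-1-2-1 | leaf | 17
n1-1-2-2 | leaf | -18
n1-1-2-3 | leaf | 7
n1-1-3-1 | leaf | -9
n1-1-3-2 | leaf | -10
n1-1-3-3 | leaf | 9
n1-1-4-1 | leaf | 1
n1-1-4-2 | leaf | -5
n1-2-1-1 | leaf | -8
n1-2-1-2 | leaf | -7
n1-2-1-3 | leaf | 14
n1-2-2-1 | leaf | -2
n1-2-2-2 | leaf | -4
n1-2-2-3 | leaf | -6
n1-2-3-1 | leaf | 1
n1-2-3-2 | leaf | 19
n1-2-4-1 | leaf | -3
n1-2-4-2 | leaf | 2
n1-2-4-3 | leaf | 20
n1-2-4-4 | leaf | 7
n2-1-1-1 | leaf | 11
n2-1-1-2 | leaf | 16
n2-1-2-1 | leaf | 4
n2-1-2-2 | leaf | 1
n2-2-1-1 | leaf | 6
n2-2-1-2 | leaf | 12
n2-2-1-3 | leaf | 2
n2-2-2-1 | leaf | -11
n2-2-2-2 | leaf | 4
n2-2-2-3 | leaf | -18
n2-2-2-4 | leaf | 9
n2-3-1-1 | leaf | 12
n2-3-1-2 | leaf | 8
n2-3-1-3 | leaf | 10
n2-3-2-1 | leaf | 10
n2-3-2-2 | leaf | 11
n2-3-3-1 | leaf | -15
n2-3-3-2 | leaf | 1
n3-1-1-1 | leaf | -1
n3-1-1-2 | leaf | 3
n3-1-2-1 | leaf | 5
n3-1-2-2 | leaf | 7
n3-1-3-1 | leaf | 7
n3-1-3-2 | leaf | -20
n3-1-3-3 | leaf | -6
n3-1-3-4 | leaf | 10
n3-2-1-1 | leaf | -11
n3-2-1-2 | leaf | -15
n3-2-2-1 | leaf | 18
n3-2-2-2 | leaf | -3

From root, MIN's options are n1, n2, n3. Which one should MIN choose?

n1-1-1 (MAX): max(-20, 14, 13, -4) = 14
n1-1-2 (MAX): max(17, -18, 7) = 17
n1-1-3 (MAX): max(-9, -10, 9) = 9
n1-1-4 (MAX): max(1, -5) = 1
n1-1 (MIN): min(14, 17, 9, 1) = 1
n1-2-1 (MAX): max(-8, -7, 14) = 14
n1-2-2 (MAX): max(-2, -4, -6) = -2
n1-2-3 (MAX): max(1, 19) = 19
n1-2-4 (MAX): max(-3, 2, 20, 7) = 20
n1-2 (MIN): min(14, -2, 19, 20) = -2
n1 (MAX): max(1, -2) = 1
n2-1-1 (MAX): max(11, 16) = 16
n2-1-2 (MAX): max(4, 1) = 4
n2-1 (MIN): min(16, 4) = 4
n2-2-1 (MAX): max(6, 12, 2) = 12
n2-2-2 (MAX): max(-11, 4, -18, 9) = 9
n2-2 (MIN): min(12, 9) = 9
n2-3-1 (MAX): max(12, 8, 10) = 12
n2-3-2 (MAX): max(10, 11) = 11
n2-3-3 (MAX): max(-15, 1) = 1
n2-3 (MIN): min(12, 11, 1) = 1
n2 (MAX): max(4, 9, 1) = 9
n3-1-1 (MAX): max(-1, 3) = 3
n3-1-2 (MAX): max(5, 7) = 7
n3-1-3 (MAX): max(7, -20, -6, 10) = 10
n3-1 (MIN): min(3, 7, 10) = 3
n3-2-1 (MAX): max(-11, -15) = -11
n3-2-2 (MAX): max(18, -3) = 18
n3-2 (MIN): min(-11, 18) = -11
n3 (MAX): max(3, -11) = 3
root (MIN): min(1, 9, 3) = 1
MIN at root wants the lowest of {n1=1, n2=9, n3=3}, so chooses n1.

n1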